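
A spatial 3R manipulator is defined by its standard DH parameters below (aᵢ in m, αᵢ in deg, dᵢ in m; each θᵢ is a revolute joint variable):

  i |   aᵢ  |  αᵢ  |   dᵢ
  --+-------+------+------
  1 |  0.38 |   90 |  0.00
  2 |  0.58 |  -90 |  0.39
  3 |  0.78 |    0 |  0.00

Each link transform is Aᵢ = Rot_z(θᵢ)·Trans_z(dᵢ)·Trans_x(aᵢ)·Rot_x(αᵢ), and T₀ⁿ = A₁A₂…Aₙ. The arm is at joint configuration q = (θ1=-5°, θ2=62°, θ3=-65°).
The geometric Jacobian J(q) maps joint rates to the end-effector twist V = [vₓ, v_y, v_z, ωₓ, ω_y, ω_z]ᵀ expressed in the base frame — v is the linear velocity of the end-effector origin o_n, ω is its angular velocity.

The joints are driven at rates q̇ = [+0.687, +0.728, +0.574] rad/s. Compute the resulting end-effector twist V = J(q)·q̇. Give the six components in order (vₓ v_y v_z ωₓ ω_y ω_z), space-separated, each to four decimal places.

o_n = [0.7084, -1.1631, 0.8032]
J₁: ẑ×o_n = [1.1631, 0.7084, -0.0000], ω = ẑ
J2: z=[-0.0872, -0.9962, 0.0000] o=[0.3786, -0.0331, 0.0000] → [-0.8001, 0.0700, 0.4271, -0.0872, -0.9962, 0.0000]
J3: z=[-0.8796, 0.0770, 0.4695] o=[0.6158, -0.4454, 0.5121] → [0.3593, 0.2995, 0.6242, -0.8796, 0.0770, 0.4695]
V = J·q̇ = [0.4228, 0.7095, 0.6692, -0.5683, -0.6811, 0.9565]

0.4228 0.7095 0.6692 -0.5683 -0.6811 0.9565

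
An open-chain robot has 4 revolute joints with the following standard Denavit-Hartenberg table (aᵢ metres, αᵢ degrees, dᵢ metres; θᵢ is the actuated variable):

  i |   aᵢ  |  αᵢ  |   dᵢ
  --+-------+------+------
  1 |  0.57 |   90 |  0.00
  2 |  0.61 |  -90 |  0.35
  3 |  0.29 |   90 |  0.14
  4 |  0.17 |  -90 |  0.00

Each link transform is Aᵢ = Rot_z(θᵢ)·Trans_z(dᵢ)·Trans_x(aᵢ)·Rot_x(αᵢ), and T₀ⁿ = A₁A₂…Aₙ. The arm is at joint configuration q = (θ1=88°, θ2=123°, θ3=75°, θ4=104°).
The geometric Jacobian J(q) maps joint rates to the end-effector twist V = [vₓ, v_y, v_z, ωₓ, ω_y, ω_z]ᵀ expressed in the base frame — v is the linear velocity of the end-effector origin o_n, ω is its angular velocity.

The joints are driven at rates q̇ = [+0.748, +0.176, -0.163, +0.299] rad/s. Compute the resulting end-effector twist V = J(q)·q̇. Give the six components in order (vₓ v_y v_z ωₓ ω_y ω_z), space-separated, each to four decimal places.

o_n = [0.1077, -0.0569, 0.3995]
J₁: ẑ×o_n = [0.0569, 0.1077, -0.0000], ω = ẑ
J2: z=[0.9994, -0.0349, 0.0000] o=[0.0199, 0.5697, 0.0000] → [-0.0139, -0.3993, -0.6231, 0.9994, -0.0349, 0.0000]
J3: z=[-0.0293, -0.8382, -0.5446] o=[0.3581, 0.2254, 0.5116] → [-0.0598, 0.1331, -0.2016, -0.0293, -0.8382, -0.5446]
J4: z=[0.2403, -0.5348, 0.8101] o=[0.0726, 0.0770, 0.4983] → [0.1612, 0.0521, -0.0134, 0.2403, -0.5348, 0.8101]
V = J·q̇ = [0.0980, 0.0042, -0.0808, 0.2525, -0.0294, 1.0790]

0.0980 0.0042 -0.0808 0.2525 -0.0294 1.0790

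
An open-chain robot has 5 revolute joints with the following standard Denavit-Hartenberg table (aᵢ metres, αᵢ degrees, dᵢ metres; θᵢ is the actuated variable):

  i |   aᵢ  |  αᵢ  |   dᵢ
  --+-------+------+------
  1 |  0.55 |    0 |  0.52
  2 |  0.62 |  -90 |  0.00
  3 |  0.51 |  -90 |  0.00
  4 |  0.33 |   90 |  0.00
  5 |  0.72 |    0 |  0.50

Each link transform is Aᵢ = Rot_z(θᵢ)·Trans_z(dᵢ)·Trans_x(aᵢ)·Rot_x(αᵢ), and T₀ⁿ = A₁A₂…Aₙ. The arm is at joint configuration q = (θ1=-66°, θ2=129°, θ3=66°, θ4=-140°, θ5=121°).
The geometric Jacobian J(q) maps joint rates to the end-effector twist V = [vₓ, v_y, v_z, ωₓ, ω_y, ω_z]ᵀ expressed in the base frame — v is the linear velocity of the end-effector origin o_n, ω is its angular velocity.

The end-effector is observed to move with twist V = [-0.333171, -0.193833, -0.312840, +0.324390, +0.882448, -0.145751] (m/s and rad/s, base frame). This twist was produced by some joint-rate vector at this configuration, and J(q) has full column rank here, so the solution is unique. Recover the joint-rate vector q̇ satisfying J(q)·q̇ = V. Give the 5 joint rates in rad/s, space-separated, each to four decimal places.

o_n = [0.6545, -0.5585, 0.0681]
J₁: ẑ×o_n = [0.5585, 0.6545, -0.0000], ω = ẑ
J2: z=[0.0000, 0.0000, 1.0000] o=[0.2237, -0.5025, 0.5200] → [0.0560, 0.4308, -0.0000, 0.0000, 0.0000, 1.0000]
J3: z=[-0.8910, 0.4540, 0.0000] o=[0.5052, 0.0500, 0.5200] → [-0.2052, -0.4026, 0.4744, -0.8910, 0.4540, 0.0000]
J4: z=[-0.4147, -0.8140, -0.4067] o=[0.5994, 0.2348, 0.0541] → [-0.3341, -0.0166, 0.3739, -0.4147, -0.8140, -0.4067]
J5: z=[0.5639, -0.5807, 0.5872] o=[0.3637, 0.2395, 0.2850] → [0.5946, 0.2931, -0.2811, 0.5639, -0.5807, 0.5872]
q̇ = J⁺·V = [-0.5860, 0.4890, -0.3940, -0.8330, -0.6600]

-0.5860 0.4890 -0.3940 -0.8330 -0.6600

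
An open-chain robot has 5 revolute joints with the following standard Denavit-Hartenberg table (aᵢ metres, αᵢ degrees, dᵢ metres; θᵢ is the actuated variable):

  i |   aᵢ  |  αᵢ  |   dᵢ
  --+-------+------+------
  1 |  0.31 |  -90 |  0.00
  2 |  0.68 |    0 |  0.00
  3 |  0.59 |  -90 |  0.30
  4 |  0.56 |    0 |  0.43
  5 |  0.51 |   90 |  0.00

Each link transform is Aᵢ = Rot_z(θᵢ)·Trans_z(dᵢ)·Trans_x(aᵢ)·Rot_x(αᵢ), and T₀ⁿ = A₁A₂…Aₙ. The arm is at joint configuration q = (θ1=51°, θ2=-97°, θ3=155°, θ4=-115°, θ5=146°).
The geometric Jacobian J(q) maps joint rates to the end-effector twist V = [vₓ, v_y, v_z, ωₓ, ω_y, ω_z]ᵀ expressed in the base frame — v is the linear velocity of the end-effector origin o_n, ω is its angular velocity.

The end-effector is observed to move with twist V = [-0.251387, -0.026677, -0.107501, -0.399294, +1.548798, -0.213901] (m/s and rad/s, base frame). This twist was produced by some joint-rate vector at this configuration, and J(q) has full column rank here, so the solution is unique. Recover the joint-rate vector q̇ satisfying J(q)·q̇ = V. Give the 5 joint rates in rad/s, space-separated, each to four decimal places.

-0.8090 0.7030 0.5820 -0.3580 -0.7650

o_n = [-0.2464, 0.5616, -0.2233]
J₁: ẑ×o_n = [-0.5616, -0.2464, 0.0000], ω = ẑ
J2: z=[-0.7771, 0.6293, 0.0000] o=[0.1951, 0.2409, 0.0000] → [-0.1405, -0.1735, 0.0286, -0.7771, 0.6293, 0.0000]
J3: z=[-0.7771, 0.6293, 0.0000] o=[0.1429, 0.1765, 0.6749] → [-0.5653, -0.6981, -0.0542, -0.7771, 0.6293, 0.0000]
J4: z=[-0.5337, -0.6591, -0.5299] o=[0.1066, 0.6083, 0.1746] → [0.2375, -0.0253, -0.2077, -0.5337, -0.6591, -0.5299]
J5: z=[-0.5337, -0.6591, -0.5299] o=[-0.5963, 0.5468, 0.1474] → [0.2521, -0.3833, 0.2228, -0.5337, -0.6591, -0.5299]
q̇ = J⁺·V = [-0.8090, 0.7030, 0.5820, -0.3580, -0.7650]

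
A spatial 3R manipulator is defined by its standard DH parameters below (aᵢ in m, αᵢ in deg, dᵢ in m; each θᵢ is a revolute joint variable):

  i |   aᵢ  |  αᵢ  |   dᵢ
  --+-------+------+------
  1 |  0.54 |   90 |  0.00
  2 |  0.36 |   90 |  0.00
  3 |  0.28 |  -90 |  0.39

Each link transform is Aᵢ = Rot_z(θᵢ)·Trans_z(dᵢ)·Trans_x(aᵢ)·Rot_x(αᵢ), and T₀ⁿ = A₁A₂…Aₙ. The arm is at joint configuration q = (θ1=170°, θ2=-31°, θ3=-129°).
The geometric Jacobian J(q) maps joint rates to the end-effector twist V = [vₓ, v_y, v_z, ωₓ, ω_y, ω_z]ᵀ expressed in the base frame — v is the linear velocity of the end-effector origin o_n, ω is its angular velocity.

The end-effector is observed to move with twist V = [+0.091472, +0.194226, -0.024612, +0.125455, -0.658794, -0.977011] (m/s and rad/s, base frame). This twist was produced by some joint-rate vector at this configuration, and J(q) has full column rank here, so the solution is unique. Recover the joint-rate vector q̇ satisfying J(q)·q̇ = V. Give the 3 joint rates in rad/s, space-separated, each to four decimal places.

o_n = [-0.5269, -0.1280, -0.4290]
J₁: ẑ×o_n = [0.1280, -0.5269, 0.0000], ω = ẑ
J2: z=[0.1736, 0.9848, 0.0000] o=[-0.5318, 0.0938, 0.0000] → [-0.4224, 0.0745, -0.0433, 0.1736, 0.9848, 0.0000]
J3: z=[0.5072, -0.0894, -0.8572] o=[-0.8357, 0.1474, -0.1854] → [-0.2143, -0.1411, -0.1121, 0.5072, -0.0894, -0.8572]
q̇ = J⁺·V = [-0.5810, -0.6270, 0.4620]

-0.5810 -0.6270 0.4620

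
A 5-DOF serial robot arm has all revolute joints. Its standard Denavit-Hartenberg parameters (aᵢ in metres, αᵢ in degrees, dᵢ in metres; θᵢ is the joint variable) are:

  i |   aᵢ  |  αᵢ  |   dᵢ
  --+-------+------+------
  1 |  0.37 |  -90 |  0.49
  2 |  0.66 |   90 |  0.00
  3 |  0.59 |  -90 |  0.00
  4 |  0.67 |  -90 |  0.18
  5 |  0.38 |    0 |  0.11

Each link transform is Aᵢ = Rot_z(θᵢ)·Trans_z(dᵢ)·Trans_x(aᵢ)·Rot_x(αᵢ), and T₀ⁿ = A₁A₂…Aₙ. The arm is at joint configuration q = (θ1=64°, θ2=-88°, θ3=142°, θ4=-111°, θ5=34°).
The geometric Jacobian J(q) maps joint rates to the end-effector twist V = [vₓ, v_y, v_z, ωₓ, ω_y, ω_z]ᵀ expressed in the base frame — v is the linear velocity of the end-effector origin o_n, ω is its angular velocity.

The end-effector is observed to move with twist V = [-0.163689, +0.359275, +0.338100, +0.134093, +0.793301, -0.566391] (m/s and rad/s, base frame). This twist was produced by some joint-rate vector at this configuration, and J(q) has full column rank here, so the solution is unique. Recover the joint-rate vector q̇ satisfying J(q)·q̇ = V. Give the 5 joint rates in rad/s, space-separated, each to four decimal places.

o_n = [-0.4626, -0.4131, 0.9355]
J₁: ẑ×o_n = [0.4131, -0.4626, 0.0000], ω = ẑ
J2: z=[-0.8988, 0.4384, 0.0000] o=[0.1622, 0.3326, 0.4900] → [0.1953, 0.4005, 0.9441, -0.8988, 0.4384, 0.0000]
J3: z=[-0.4381, -0.8982, 0.0349] o=[0.1723, 0.3533, 1.1496] → [0.2190, -0.1159, -0.2346, -0.4381, -0.8982, 0.0349]
J4: z=[0.6988, -0.3648, -0.6153] o=[-0.1613, 0.4979, 0.6850] → [-0.6519, 0.0103, -0.7465, 0.6988, -0.3648, -0.6153]
J5: z=[-0.6849, -0.0930, -0.7227] o=[-0.1738, -0.1885, 0.7851] → [-0.1763, 0.3118, 0.1269, -0.6849, -0.0930, -0.7227]
q̇ = J⁺·V = [-0.8990, -0.4920, -0.8210, -0.7880, 0.1710]

-0.8990 -0.4920 -0.8210 -0.7880 0.1710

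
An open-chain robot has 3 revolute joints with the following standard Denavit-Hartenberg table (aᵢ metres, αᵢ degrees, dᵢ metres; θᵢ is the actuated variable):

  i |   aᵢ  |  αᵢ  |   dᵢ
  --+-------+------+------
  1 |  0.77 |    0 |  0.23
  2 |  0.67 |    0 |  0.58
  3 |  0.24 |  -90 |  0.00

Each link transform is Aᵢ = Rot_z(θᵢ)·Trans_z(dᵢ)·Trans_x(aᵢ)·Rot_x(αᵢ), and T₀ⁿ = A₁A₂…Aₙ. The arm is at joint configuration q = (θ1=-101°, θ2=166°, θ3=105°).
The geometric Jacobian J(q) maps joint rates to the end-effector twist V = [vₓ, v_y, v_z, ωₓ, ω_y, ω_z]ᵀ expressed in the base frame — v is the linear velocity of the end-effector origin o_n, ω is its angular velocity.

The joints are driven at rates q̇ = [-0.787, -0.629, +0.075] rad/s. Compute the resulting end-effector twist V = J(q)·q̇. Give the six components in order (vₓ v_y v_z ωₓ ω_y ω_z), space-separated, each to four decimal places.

0.3209 0.0316 0.0000 0.0000 0.0000 -1.3410

o_n = [-0.1001, -0.1070, 0.8100]
J₁: ẑ×o_n = [0.1070, -0.1001, 0.0000], ω = ẑ
J2: z=[0.0000, 0.0000, 1.0000] o=[-0.1469, -0.7559, 0.2300] → [-0.6489, 0.0468, 0.0000, 0.0000, 0.0000, 1.0000]
J3: z=[0.0000, 0.0000, 1.0000] o=[0.1362, -0.1486, 0.8100] → [-0.0417, -0.2364, 0.0000, 0.0000, 0.0000, 1.0000]
V = J·q̇ = [0.3209, 0.0316, 0.0000, 0.0000, 0.0000, -1.3410]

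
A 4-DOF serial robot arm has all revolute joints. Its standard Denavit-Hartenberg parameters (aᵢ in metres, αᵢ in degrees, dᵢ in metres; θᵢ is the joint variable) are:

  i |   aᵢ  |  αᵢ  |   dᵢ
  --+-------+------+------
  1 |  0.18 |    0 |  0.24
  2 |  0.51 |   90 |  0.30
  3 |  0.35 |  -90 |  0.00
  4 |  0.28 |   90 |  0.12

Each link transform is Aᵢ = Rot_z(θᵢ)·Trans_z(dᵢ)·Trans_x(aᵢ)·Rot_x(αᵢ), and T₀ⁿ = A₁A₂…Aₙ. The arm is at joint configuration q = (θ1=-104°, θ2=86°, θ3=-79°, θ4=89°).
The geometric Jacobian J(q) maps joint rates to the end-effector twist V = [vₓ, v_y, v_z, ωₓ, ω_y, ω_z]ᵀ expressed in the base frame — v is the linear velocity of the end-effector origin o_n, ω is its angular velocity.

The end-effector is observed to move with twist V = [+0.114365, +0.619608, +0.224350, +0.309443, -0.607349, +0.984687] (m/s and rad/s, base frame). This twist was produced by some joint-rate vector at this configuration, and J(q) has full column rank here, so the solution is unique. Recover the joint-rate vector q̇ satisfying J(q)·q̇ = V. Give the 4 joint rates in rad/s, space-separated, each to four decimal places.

0.2010 0.6900 0.4820 0.4910

o_n = [0.7044, -0.1233, 0.2145]
J₁: ẑ×o_n = [0.1233, 0.7044, -0.0000], ω = ẑ
J2: z=[0.0000, 0.0000, 1.0000] o=[-0.0435, -0.1747, 0.2400] → [-0.0513, 0.7480, 0.0000, 0.0000, 0.0000, 1.0000]
J3: z=[-0.3090, -0.9511, 0.0000] o=[0.4415, -0.3323, 0.5400] → [0.3095, -0.1006, 0.1855, -0.3090, -0.9511, 0.0000]
J4: z=[0.9336, -0.3033, 0.1908] o=[0.5050, -0.3529, 0.1964] → [-0.0493, 0.0212, 0.2748, 0.9336, -0.3033, 0.1908]
q̇ = J⁺·V = [0.2010, 0.6900, 0.4820, 0.4910]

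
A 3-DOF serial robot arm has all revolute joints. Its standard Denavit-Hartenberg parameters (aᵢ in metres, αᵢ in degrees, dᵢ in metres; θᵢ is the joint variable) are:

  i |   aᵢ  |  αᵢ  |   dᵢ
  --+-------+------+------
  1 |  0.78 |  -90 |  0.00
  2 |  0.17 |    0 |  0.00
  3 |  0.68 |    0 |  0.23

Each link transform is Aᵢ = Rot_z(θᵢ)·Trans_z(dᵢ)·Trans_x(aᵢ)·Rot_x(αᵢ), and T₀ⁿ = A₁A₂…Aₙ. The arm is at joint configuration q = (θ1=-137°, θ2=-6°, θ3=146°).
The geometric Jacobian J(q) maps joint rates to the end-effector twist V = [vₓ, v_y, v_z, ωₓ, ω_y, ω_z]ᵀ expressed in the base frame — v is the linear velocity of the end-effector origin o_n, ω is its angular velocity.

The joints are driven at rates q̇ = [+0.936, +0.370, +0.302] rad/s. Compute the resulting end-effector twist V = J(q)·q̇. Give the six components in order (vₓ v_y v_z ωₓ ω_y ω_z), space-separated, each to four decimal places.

0.6408 0.0496 0.2875 0.4583 -0.4915 0.9360

o_n = [-0.1563, -0.4602, -0.4193]
J₁: ẑ×o_n = [0.4602, -0.1563, 0.0000], ω = ẑ
J2: z=[0.6820, -0.7314, 0.0000] o=[-0.5705, -0.5320, 0.0000] → [0.3067, 0.2860, 0.3518, 0.6820, -0.7314, 0.0000]
J3: z=[0.6820, -0.7314, 0.0000] o=[-0.6941, -0.6473, 0.0178] → [0.3197, 0.2981, 0.5209, 0.6820, -0.7314, 0.0000]
V = J·q̇ = [0.6408, 0.0496, 0.2875, 0.4583, -0.4915, 0.9360]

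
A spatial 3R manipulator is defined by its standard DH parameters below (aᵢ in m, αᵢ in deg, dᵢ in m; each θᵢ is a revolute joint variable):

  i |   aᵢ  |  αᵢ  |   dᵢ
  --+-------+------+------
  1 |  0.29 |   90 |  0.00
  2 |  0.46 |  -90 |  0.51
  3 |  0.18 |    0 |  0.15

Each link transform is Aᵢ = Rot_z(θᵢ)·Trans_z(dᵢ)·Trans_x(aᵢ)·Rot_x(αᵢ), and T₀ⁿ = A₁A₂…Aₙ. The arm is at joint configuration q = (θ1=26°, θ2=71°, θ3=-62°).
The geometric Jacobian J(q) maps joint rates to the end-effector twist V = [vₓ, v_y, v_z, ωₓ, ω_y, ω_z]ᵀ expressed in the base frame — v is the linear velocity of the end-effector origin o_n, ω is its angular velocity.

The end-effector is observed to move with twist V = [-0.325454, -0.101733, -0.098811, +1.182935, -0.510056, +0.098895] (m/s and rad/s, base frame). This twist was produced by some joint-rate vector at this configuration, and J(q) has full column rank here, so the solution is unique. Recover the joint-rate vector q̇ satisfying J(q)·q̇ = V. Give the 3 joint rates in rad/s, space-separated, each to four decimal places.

0.3880 0.9770 -0.8880

o_n = [0.5857, -0.4586, 0.5637]
J₁: ẑ×o_n = [0.4586, 0.5857, -0.0000], ω = ẑ
J2: z=[0.4384, -0.8988, 0.0000] o=[0.2607, 0.1271, 0.0000] → [-0.5066, -0.2471, 0.0354, 0.4384, -0.8988, 0.0000]
J3: z=[-0.8498, -0.4145, 0.3256] o=[0.6188, -0.2656, 0.4349] → [0.0095, 0.0986, 0.1503, -0.8498, -0.4145, 0.3256]
q̇ = J⁺·V = [0.3880, 0.9770, -0.8880]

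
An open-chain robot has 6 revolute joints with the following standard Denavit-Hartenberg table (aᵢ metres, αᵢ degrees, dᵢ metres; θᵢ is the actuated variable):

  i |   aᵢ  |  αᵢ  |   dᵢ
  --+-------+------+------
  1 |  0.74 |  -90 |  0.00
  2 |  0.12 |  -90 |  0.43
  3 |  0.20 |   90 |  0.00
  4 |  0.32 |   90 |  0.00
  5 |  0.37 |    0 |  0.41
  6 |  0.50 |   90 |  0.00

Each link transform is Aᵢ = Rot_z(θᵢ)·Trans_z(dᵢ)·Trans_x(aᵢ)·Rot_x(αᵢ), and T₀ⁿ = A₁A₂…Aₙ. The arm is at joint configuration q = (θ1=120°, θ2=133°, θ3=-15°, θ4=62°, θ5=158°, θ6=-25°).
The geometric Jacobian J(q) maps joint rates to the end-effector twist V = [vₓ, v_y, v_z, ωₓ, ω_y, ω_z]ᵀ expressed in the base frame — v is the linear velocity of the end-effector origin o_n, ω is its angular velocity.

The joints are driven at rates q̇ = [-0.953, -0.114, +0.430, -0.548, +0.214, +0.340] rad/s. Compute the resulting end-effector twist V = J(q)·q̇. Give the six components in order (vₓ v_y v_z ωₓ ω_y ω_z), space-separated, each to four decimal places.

0.4603 1.7739 -0.1557 0.7191 -0.2121 -1.2864

o_n = [-1.3146, 0.2403, -0.6191]
J₁: ẑ×o_n = [-0.2403, -1.3146, 0.0000], ω = ẑ
J2: z=[-0.8660, -0.5000, 0.0000] o=[-0.3700, 0.6409, 0.0000] → [0.3095, -0.5361, -0.1254, -0.8660, -0.5000, 0.0000]
J3: z=[0.3657, -0.6334, 0.6820] o=[-0.7015, 0.3550, -0.0878] → [0.4147, -0.2239, -0.4303, 0.3657, -0.6334, 0.6820]
J4: z=[-0.9248, -0.3301, 0.1893] o=[-0.6804, 0.2150, -0.2290] → [0.1240, -0.4807, -0.2327, -0.9248, -0.3301, 0.1893]
J5: z=[-0.0788, -0.3206, -0.9439] o=[-0.5613, -0.0691, -0.1425] → [0.4449, 0.6735, -0.2659, -0.0788, -0.3206, -0.9439]
J6: z=[-0.0788, -0.3206, -0.9439] o=[-0.8495, 0.0583, -0.5961] → [0.1792, 0.4372, -0.1635, -0.0788, -0.3206, -0.9439]
V = J·q̇ = [0.4603, 1.7739, -0.1557, 0.7191, -0.2121, -1.2864]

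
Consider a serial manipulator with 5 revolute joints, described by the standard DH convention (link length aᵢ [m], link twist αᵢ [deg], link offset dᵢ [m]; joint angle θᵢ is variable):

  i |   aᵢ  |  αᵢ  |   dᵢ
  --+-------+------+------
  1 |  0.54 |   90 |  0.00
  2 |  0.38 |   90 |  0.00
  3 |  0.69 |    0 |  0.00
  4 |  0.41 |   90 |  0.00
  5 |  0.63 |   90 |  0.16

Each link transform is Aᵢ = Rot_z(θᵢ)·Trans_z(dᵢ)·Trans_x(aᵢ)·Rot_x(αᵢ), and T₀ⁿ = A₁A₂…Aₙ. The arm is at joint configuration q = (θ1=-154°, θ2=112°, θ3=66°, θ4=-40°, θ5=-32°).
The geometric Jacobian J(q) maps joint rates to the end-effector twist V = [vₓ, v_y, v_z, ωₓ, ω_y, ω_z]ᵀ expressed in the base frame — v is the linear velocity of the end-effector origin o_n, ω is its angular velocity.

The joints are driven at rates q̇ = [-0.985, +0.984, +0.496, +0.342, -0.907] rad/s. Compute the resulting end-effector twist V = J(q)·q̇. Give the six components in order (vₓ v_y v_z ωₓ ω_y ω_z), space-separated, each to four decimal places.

1.9281 1.4084 -1.8204 -1.6209 1.2112 -1.0397

o_n = [-0.0701, 0.9677, 1.3394]
J₁: ẑ×o_n = [-0.9677, -0.0701, 0.0000], ω = ẑ
J2: z=[-0.4384, 0.8988, 0.0000] o=[-0.4853, -0.2367, 0.0000] → [1.2039, 0.5872, -0.9012, -0.4384, 0.8988, 0.0000]
J3: z=[-0.8333, -0.4065, 0.3746] o=[-0.3574, -0.1743, 0.3523] → [-0.8290, 0.9302, -0.8349, -0.8333, -0.4065, 0.3746]
J4: z=[-0.8333, -0.4065, 0.3746] o=[-0.5392, 0.4383, 0.6125] → [-0.4937, 0.7815, -0.2505, -0.8333, -0.4065, 0.3746]
J5: z=[0.5416, -0.7358, 0.4065] o=[-0.4940, 0.6604, 0.9542] → [-0.4084, -0.0363, 0.4784, 0.5416, -0.7358, 0.4065]
V = J·q̇ = [1.9281, 1.4084, -1.8204, -1.6209, 1.2112, -1.0397]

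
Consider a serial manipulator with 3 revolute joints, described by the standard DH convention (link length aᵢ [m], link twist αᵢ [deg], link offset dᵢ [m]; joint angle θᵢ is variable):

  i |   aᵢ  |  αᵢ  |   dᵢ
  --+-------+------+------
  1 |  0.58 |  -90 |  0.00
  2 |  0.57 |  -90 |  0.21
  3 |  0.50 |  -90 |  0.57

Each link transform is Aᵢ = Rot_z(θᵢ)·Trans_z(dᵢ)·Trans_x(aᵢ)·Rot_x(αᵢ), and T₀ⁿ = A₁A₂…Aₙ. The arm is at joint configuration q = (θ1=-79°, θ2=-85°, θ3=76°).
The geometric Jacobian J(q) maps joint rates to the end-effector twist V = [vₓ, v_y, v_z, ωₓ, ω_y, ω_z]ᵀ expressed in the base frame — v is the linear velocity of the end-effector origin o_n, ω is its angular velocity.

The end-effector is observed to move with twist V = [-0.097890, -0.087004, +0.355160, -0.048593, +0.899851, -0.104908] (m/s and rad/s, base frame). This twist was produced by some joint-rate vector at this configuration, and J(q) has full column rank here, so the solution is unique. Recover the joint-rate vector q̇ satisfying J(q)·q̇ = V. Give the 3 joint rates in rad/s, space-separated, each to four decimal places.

o_n = [-0.0396, -1.2384, 0.6387]
J₁: ẑ×o_n = [1.2384, -0.0396, 0.0000], ω = ẑ
J2: z=[0.9816, 0.1908, 0.0000] o=[0.1107, -0.5693, 0.0000] → [0.1219, -0.6269, -0.6281, 0.9816, 0.1908, 0.0000]
J3: z=[0.1901, -0.9779, -0.0872] o=[0.3263, -0.5780, 0.5678] → [-0.1268, 0.0184, -0.4833, 0.1901, -0.9779, -0.0872]
q̇ = J⁺·V = [-0.1830, 0.1240, -0.8960]

-0.1830 0.1240 -0.8960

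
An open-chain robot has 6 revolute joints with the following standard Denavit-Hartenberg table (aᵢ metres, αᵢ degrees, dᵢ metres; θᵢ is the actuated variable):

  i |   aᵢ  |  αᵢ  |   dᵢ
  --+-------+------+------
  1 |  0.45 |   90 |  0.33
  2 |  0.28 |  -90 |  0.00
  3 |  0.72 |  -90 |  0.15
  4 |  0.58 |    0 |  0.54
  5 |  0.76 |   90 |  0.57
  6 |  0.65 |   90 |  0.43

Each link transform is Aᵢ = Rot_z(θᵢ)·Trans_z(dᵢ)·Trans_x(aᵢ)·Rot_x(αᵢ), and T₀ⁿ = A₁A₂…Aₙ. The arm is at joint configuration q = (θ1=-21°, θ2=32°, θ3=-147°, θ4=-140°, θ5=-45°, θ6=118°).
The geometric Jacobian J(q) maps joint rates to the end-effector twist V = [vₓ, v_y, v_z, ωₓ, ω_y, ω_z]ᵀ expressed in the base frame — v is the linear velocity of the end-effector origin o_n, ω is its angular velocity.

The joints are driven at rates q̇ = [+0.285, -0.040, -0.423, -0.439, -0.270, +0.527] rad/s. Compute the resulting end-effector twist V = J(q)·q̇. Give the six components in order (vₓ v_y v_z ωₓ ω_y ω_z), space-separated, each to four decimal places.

-0.2593 -0.0298 -0.9909 0.3512 0.5181 -0.7440

o_n = [0.9549, -1.7976, 1.0731]
J₁: ẑ×o_n = [1.7976, 0.9549, -0.0000], ω = ẑ
J2: z=[-0.3584, -0.9336, 0.0000] o=[0.4201, -0.1613, 0.3300] → [-0.6937, 0.2663, 1.0857, -0.3584, -0.9336, 0.0000]
J3: z=[-0.4947, 0.1899, 0.8480] o=[0.6418, -0.2464, 0.4784] → [1.4285, 0.5597, 0.7080, -0.4947, 0.1899, 0.8480]
J4: z=[0.1306, -0.9485, 0.2886] o=[-0.0510, -0.4005, 0.2856] → [-0.3436, 0.1874, 0.7716, 0.1306, -0.9485, 0.2886]
J5: z=[0.1306, -0.9485, 0.2886] o=[0.2168, -0.7292, 0.9551] → [0.1965, 0.1976, 0.5605, 0.1306, -0.9485, 0.2886]
J6: z=[0.4180, -0.2113, -0.8836] o=[0.9746, -1.0904, 1.3999] → [-0.5558, 0.1540, -0.2997, 0.4180, -0.2113, -0.8836]
V = J·q̇ = [-0.2593, -0.0298, -0.9909, 0.3512, 0.5181, -0.7440]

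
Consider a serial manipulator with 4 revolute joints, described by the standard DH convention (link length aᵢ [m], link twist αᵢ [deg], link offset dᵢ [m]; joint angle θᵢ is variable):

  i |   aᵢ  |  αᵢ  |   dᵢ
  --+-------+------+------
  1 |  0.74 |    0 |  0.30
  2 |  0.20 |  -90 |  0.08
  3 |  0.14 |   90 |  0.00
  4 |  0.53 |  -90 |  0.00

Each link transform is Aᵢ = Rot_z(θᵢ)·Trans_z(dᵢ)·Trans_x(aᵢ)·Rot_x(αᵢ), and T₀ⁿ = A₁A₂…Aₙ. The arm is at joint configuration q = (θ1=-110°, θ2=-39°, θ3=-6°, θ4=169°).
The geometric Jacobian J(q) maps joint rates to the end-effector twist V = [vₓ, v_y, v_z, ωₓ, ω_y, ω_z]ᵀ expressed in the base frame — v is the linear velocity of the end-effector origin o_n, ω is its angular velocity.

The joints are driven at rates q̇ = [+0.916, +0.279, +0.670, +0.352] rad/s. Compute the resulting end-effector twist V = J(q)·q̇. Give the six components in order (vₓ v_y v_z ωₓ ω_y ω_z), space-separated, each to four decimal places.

0.5897 0.2018 0.2497 0.3766 -0.5554 1.5451

o_n = [-0.0483, -0.6903, 0.3403]
J₁: ẑ×o_n = [0.6903, -0.0483, 0.0000], ω = ẑ
J2: z=[0.0000, 0.0000, 1.0000] o=[-0.2531, -0.6954, 0.3000] → [-0.0051, 0.2048, 0.0000, 0.0000, 0.0000, 1.0000]
J3: z=[0.5150, -0.8572, 0.0000] o=[-0.4245, -0.7984, 0.3800] → [0.0341, 0.0205, 0.3782, 0.5150, -0.8572, 0.0000]
J4: z=[0.0896, 0.0538, 0.9945] o=[-0.5439, -0.8701, 0.3946] → [-0.1817, 0.4978, -0.0106, 0.0896, 0.0538, 0.9945]
V = J·q̇ = [0.5897, 0.2018, 0.2497, 0.3766, -0.5554, 1.5451]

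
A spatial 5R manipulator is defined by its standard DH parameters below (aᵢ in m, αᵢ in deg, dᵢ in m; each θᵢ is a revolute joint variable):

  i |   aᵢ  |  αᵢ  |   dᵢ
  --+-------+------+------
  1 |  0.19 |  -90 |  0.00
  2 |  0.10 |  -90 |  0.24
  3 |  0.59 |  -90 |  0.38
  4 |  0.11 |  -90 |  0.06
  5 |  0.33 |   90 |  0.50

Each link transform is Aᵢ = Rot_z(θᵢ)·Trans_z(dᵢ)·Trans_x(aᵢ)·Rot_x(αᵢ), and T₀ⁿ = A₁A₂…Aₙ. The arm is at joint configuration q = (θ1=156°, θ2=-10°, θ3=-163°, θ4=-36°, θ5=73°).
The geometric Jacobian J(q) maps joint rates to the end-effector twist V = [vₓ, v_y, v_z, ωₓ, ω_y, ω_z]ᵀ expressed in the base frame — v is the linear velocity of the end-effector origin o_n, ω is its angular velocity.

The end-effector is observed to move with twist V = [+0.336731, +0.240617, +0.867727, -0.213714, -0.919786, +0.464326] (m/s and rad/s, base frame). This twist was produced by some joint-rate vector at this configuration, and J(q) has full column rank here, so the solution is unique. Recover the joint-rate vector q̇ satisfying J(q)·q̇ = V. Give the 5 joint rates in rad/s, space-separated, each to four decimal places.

o_n = [0.5693, -0.5850, -0.2655]
J₁: ẑ×o_n = [0.5850, 0.5693, -0.0000], ω = ẑ
J2: z=[-0.4067, -0.9135, 0.0000] o=[-0.1736, 0.0773, 0.0000] → [0.2426, -0.1080, 0.9480, -0.4067, -0.9135, 0.0000]
J3: z=[-0.1586, 0.0706, -0.9848] o=[-0.3612, -0.1019, 0.0174] → [-0.4957, -0.9612, 0.0109, -0.1586, 0.0706, -0.9848]
J4: z=[-0.6520, -0.7565, 0.0508] o=[0.0160, -0.4587, -0.4548] → [-0.1368, 0.1515, 0.5010, -0.6520, -0.7565, 0.0508]
J5: z=[0.5641, -0.4393, 0.6991] o=[0.0326, -0.5573, -0.5302] → [-0.0970, 0.2259, 0.2202, 0.5641, -0.4393, 0.6991]
q̇ = J⁺·V = [0.0680, 0.8400, -0.2450, 0.0520, 0.2180]

0.0680 0.8400 -0.2450 0.0520 0.2180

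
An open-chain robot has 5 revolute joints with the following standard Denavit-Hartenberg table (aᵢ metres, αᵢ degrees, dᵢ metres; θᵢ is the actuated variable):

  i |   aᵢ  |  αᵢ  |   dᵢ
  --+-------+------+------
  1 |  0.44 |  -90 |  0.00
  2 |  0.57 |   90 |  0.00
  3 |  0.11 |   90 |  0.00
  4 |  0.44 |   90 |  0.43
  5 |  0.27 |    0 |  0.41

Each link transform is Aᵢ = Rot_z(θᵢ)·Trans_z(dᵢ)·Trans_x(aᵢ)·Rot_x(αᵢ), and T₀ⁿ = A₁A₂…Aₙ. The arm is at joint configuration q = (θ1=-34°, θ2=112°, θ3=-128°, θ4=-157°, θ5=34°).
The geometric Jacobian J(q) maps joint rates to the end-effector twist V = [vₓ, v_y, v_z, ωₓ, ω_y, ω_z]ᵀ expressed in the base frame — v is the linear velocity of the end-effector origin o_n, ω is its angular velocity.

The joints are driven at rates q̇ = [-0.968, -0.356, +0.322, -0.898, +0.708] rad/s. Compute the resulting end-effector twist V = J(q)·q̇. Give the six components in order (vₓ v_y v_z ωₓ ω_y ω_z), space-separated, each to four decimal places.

1.3539 -1.4239 0.1894 0.0895 -0.8937 -2.1468

o_n = [0.7856, 0.5301, -0.5257]
J₁: ẑ×o_n = [-0.5301, 0.7856, 0.0000], ω = ẑ
J2: z=[0.5592, 0.8290, 0.0000] o=[0.3648, -0.2460, 0.0000] → [-0.4358, 0.2940, 0.0851, 0.5592, 0.8290, 0.0000]
J3: z=[0.7687, -0.5185, -0.3746] o=[0.1878, -0.1266, -0.5285] → [0.2446, -0.2261, 0.8148, 0.7687, -0.5185, -0.3746]
J4: z=[0.5890, 0.3453, 0.7306] o=[0.1603, -0.2127, -0.4657] → [-0.5634, 0.4922, 0.2216, 0.5890, 0.3453, 0.7306]
J5: z=[0.8050, -0.1716, -0.5679] o=[0.3825, 0.3418, -0.3183] → [0.1425, -0.0620, 0.2208, 0.8050, -0.1716, -0.5679]
V = J·q̇ = [1.3539, -1.4239, 0.1894, 0.0895, -0.8937, -2.1468]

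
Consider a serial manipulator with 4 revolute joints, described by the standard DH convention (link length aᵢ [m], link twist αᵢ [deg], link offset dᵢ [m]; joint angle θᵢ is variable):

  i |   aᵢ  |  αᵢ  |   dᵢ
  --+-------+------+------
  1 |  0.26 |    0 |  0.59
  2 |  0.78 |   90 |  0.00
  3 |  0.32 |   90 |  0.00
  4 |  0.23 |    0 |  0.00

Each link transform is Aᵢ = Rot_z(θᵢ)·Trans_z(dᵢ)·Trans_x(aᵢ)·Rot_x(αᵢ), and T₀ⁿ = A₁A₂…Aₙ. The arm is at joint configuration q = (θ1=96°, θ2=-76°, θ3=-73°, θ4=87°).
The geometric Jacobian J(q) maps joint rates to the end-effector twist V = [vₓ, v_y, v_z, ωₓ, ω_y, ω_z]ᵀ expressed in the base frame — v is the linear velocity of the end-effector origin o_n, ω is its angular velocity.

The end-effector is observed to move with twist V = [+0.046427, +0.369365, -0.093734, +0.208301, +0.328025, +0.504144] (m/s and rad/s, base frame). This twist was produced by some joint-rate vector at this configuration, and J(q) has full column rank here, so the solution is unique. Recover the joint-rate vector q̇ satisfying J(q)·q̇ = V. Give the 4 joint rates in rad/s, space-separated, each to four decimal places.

o_n = [0.8756, 0.3427, 0.2725]
J₁: ẑ×o_n = [-0.3427, 0.8756, 0.0000], ω = ẑ
J2: z=[0.0000, 0.0000, 1.0000] o=[-0.0272, 0.2586, 0.5900] → [-0.0841, 0.9027, 0.0000, 0.0000, 0.0000, 1.0000]
J3: z=[0.3420, -0.9397, 0.0000] o=[0.7058, 0.5254, 0.5900] → [0.2984, 0.1086, 0.0971, 0.3420, -0.9397, 0.0000]
J4: z=[-0.8986, -0.3271, -0.2924] o=[0.7937, 0.5574, 0.2840] → [-0.0590, -0.0343, 0.2196, -0.8986, -0.3271, -0.2924]
q̇ = J⁺·V = [-0.5130, 0.9230, -0.2370, -0.3220]

-0.5130 0.9230 -0.2370 -0.3220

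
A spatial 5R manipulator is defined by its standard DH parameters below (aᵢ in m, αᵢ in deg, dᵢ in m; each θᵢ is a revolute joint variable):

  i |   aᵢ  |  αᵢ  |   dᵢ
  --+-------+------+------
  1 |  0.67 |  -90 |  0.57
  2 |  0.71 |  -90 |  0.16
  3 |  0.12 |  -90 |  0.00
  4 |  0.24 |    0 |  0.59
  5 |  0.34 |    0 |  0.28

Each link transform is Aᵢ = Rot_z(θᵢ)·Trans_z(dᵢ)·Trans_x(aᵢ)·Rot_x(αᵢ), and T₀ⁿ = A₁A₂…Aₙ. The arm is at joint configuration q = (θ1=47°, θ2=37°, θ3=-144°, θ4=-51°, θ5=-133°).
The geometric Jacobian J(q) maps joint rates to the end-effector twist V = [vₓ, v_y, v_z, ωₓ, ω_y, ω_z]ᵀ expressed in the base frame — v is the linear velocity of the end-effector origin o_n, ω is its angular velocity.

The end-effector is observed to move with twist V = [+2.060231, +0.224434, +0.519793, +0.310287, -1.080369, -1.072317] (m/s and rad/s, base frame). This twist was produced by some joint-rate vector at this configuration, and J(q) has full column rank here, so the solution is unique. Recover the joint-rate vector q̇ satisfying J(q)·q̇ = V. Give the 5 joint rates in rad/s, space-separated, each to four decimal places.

-0.6230 -0.7000 0.7070 0.3080 -0.6340

o_n = [0.4829, 1.7258, -0.3282]
J₁: ẑ×o_n = [-1.7258, 0.4829, 0.0000], ω = ẑ
J2: z=[-0.7314, 0.6820, 0.0000] o=[0.4569, 0.4900, 0.5700] → [-0.6126, -0.6569, -0.9215, -0.7314, 0.6820, 0.0000]
J3: z=[-0.4104, -0.4401, -0.7986] o=[0.7266, 1.0138, 0.1427] → [0.7759, 0.0014, -0.3995, -0.4104, -0.4401, -0.7986]
J4: z=[-0.2715, 0.8951, -0.3537] o=[0.6222, 1.0052, 0.2011] → [-0.2189, -0.0945, -0.0710, -0.2715, 0.8951, -0.3537]
J5: z=[-0.2715, 0.8951, -0.3537] o=[0.2539, 1.4404, -0.0830] → [-0.1186, -0.1476, -0.2824, -0.2715, 0.8951, -0.3537]
q̇ = J⁺·V = [-0.6230, -0.7000, 0.7070, 0.3080, -0.6340]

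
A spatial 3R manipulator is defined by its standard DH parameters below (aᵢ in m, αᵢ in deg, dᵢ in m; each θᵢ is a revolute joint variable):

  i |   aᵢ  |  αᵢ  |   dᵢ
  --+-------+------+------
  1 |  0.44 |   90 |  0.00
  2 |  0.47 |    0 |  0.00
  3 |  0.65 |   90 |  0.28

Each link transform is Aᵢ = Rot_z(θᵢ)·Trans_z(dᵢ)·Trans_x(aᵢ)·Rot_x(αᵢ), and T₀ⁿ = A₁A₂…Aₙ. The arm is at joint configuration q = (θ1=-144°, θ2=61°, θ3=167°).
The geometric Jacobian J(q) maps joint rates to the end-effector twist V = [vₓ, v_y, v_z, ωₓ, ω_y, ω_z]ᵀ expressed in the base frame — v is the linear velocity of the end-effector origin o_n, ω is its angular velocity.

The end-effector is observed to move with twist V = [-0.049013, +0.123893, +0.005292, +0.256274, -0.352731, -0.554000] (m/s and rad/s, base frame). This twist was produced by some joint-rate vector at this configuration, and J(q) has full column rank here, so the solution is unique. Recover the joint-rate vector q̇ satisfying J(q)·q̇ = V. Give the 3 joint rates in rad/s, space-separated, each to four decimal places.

o_n = [-0.3530, 0.0896, -0.0720]
J₁: ẑ×o_n = [-0.0896, -0.3530, 0.0000], ω = ẑ
J2: z=[-0.5878, 0.8090, 0.0000] o=[-0.3560, -0.2586, 0.0000] → [-0.0582, -0.0423, -0.2071, -0.5878, 0.8090, 0.0000]
J3: z=[-0.5878, 0.8090, 0.0000] o=[-0.5403, -0.3926, 0.4111] → [-0.3908, -0.2839, -0.4349, -0.5878, 0.8090, 0.0000]
q̇ = J⁺·V = [-0.5540, -0.8090, 0.3730]

-0.5540 -0.8090 0.3730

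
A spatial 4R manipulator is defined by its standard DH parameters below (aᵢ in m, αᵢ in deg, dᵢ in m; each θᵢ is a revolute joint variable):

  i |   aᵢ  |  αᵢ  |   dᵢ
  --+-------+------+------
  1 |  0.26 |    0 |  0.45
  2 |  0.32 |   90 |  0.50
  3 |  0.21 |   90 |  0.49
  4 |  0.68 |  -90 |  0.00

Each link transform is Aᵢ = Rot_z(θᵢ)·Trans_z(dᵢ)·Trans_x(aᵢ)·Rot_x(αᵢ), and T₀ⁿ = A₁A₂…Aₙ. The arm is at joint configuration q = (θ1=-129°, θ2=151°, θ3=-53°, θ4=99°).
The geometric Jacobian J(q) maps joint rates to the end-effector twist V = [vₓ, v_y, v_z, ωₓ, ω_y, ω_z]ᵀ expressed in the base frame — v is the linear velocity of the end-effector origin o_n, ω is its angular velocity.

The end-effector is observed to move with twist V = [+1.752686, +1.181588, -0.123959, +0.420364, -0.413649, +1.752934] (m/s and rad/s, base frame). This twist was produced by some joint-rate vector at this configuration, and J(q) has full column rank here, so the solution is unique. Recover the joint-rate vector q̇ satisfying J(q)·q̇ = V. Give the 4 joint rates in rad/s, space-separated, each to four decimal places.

0.5820 0.9940 0.5410 -0.2940

o_n = [0.6261, -1.1359, 0.8672]
J₁: ẑ×o_n = [1.1359, 0.6261, -0.0000], ω = ẑ
J2: z=[0.0000, 0.0000, 1.0000] o=[-0.1636, -0.2021, 0.4500] → [0.9338, 0.7897, -0.0000, 0.0000, 0.0000, 1.0000]
J3: z=[0.3746, -0.9272, 0.0000] o=[0.1331, -0.0822, 0.9500] → [0.0767, 0.0310, 0.0624, 0.3746, -0.9272, 0.0000]
J4: z=[-0.7405, -0.2992, -0.6018] o=[0.4338, -0.4892, 0.7823] → [-0.4146, -0.0528, 0.5364, -0.7405, -0.2992, -0.6018]
q̇ = J⁺·V = [0.5820, 0.9940, 0.5410, -0.2940]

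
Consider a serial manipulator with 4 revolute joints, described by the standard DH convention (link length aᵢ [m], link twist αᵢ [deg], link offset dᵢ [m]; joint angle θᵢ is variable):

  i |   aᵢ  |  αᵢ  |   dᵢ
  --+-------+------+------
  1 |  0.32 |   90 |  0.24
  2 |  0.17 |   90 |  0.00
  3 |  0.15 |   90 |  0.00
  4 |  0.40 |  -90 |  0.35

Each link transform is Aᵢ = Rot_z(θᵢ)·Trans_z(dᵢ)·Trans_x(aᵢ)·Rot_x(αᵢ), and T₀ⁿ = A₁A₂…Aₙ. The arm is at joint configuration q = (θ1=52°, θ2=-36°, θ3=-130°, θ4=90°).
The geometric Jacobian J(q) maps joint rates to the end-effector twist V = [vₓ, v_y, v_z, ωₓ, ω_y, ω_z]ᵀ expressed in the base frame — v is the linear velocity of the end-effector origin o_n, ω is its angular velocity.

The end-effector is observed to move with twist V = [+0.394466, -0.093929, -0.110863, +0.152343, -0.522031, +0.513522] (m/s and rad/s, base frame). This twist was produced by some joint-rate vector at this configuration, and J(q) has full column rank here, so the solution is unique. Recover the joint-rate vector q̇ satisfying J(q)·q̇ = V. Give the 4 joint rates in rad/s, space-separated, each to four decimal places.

o_n = [0.0421, -0.1249, 0.0307]
J₁: ẑ×o_n = [0.1249, 0.0421, -0.0000], ω = ẑ
J2: z=[0.7880, -0.6157, 0.0000] o=[0.1970, 0.2522, 0.2400] → [0.1288, 0.1649, -0.3925, 0.7880, -0.6157, 0.0000]
J3: z=[-0.3619, -0.4632, -0.8090] o=[0.2817, 0.3605, 0.1401] → [-0.3421, 0.1543, 0.0647, -0.3619, -0.4632, -0.8090]
J4: z=[0.1250, -0.8841, 0.4503] o=[0.1431, 0.3698, 0.1967] → [0.3695, -0.0247, -0.1511, 0.1250, -0.8841, 0.4503]
q̇ = J⁺·V = [-0.1350, -0.0940, -0.3380, 0.8330]

-0.1350 -0.0940 -0.3380 0.8330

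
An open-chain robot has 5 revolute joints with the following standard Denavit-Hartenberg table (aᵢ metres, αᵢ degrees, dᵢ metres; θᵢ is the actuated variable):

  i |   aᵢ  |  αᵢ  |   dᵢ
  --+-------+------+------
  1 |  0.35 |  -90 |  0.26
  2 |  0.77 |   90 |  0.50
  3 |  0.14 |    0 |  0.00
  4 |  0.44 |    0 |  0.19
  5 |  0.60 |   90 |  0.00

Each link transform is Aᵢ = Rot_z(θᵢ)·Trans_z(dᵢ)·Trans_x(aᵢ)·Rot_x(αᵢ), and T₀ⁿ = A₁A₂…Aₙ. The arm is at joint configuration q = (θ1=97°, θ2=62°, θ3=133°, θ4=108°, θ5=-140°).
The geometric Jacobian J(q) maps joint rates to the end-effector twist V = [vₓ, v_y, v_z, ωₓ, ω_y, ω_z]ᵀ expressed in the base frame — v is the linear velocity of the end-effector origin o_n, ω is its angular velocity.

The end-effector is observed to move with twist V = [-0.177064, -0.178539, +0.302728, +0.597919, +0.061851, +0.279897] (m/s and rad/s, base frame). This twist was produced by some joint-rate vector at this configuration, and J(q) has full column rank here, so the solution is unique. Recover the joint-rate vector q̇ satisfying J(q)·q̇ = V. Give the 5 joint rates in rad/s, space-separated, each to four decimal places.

o_n = [-0.8835, 0.5772, 0.0431]
J₁: ẑ×o_n = [-0.5772, -0.8835, 0.0000], ω = ẑ
J2: z=[-0.9925, -0.1219, 0.0000] o=[-0.0427, 0.3474, 0.2600] → [0.0264, -0.2153, -0.3305, -0.9925, -0.1219, 0.0000]
J3: z=[-0.1076, 0.8764, 0.4695] o=[-0.5830, 0.6453, -0.4199] → [0.4377, -0.0913, 0.2707, -0.1076, 0.8764, 0.4695]
J4: z=[-0.1076, 0.8764, 0.4695] o=[-0.6791, 0.5883, -0.3356] → [0.3370, -0.0552, 0.1802, -0.1076, 0.8764, 0.4695]
J5: z=[-0.1076, 0.8764, 0.4695] o=[-0.3054, 0.7023, -0.0580] → [0.1473, -0.2605, 0.5200, -0.1076, 0.8764, 0.4695]
q̇ = J⁺·V = [0.2860, -0.6010, 0.4480, -0.6550, 0.1940]

0.2860 -0.6010 0.4480 -0.6550 0.1940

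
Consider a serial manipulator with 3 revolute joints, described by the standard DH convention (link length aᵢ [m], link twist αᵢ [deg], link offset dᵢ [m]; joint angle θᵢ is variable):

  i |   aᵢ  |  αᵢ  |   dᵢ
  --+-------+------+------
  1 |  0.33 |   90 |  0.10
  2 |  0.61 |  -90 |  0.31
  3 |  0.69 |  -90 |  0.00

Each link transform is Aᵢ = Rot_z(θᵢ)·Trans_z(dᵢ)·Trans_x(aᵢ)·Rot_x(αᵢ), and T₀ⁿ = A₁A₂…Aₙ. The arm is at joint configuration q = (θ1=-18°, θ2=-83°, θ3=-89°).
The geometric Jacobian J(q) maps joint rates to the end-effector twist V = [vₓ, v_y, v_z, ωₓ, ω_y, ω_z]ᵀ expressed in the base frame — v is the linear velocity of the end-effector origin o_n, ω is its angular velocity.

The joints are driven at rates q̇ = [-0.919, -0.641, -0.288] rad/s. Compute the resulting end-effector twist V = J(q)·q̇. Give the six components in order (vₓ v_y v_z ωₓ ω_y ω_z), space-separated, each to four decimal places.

o_n = [0.0770, -1.0764, -0.5174]
J₁: ẑ×o_n = [1.0764, 0.0770, -0.0000], ω = ẑ
J2: z=[-0.3090, -0.9511, 0.0000] o=[0.3138, -0.1020, 0.1000] → [0.5872, -0.1908, 0.0758, -0.3090, -0.9511, 0.0000]
J3: z=[0.9440, -0.3067, 0.1219] o=[0.2888, -0.4198, -0.5055] → [0.0837, -0.0145, -0.6848, 0.9440, -0.3067, 0.1219]
V = J·q̇ = [-1.3897, 0.0558, 0.1486, -0.0738, 0.6980, -0.9541]

-1.3897 0.0558 0.1486 -0.0738 0.6980 -0.9541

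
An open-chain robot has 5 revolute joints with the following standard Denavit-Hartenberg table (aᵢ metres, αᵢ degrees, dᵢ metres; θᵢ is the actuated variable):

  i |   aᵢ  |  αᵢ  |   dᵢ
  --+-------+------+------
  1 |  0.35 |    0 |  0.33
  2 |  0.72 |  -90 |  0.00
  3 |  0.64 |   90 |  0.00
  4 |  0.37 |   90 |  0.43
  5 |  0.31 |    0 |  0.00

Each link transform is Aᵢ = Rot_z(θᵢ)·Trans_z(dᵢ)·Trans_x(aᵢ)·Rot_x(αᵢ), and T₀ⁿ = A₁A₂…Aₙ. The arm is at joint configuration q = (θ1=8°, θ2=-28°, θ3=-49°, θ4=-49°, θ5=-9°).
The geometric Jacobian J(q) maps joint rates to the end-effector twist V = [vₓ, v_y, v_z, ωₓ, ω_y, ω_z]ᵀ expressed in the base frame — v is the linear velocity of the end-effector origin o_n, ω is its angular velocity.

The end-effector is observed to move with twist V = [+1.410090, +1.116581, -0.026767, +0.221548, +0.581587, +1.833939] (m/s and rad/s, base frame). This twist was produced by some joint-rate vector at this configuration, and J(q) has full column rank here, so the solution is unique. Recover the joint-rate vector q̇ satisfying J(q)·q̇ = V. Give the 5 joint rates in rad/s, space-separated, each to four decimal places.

0.2450 0.8070 0.1040 0.5060 -0.7900

o_n = [1.2461, -0.8218, 1.3981]
J₁: ẑ×o_n = [0.8218, 1.2461, -0.0000], ω = ẑ
J2: z=[0.0000, 0.0000, 1.0000] o=[0.3466, 0.0487, 0.3300] → [0.8705, 0.8995, -0.0000, 0.0000, 0.0000, 1.0000]
J3: z=[0.3420, 0.9397, 0.0000] o=[1.0232, -0.1975, 0.3300] → [1.0037, -0.3653, -0.4230, 0.3420, 0.9397, 0.0000]
J4: z=[-0.7092, 0.2581, 0.6561] o=[1.4177, -0.3412, 0.8130] → [0.4663, 0.3024, 0.3851, -0.7092, 0.2581, 0.6561]
J5: z=[-0.6897, -0.4471, -0.5696] o=[1.1669, -0.5470, 1.2783] → [-0.2100, 0.0375, 0.2249, -0.6897, -0.4471, -0.5696]
q̇ = J⁺·V = [0.2450, 0.8070, 0.1040, 0.5060, -0.7900]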